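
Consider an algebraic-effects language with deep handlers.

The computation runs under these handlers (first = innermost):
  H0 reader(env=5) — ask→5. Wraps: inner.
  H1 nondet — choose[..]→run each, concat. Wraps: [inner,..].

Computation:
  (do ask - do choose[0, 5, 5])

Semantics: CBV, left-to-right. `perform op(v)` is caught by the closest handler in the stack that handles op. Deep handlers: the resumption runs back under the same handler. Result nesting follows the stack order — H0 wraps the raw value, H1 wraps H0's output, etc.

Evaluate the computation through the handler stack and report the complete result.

Answer: [5, 0, 0]

Working:
ask @ H0 ⇒ 5
choose[0, 5, 5] @ H1
  branch[0] choose=0:
    H0 returns 5
    H1 returns [5]
  branch[1] choose=5:
    H0 returns 0
    H1 returns [0]
  branch[2] choose=5:
    H0 returns 0
    H1 returns [0]
= [5, 0, 0]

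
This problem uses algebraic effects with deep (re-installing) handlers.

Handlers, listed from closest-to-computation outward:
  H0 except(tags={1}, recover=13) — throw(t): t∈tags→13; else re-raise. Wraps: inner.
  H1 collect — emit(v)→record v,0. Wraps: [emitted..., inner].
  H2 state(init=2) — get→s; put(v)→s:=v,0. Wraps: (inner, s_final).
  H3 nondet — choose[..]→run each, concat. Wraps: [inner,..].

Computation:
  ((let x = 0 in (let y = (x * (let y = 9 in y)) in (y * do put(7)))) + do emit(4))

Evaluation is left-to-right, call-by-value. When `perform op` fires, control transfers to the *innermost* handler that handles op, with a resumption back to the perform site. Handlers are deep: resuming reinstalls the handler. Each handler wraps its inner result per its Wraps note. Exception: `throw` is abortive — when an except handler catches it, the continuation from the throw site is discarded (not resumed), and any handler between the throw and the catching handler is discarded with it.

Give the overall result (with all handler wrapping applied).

Answer: [([4, 0], 7)]

Step-by-step:
put(7) @ H2 ⇒ s:=7
emit(4) @ H1 ⇒ out+=4
H0 returns 0
H1 returns [4, 0]
H2 returns ([4, 0], 7)
H3 returns [([4, 0], 7)]
= [([4, 0], 7)]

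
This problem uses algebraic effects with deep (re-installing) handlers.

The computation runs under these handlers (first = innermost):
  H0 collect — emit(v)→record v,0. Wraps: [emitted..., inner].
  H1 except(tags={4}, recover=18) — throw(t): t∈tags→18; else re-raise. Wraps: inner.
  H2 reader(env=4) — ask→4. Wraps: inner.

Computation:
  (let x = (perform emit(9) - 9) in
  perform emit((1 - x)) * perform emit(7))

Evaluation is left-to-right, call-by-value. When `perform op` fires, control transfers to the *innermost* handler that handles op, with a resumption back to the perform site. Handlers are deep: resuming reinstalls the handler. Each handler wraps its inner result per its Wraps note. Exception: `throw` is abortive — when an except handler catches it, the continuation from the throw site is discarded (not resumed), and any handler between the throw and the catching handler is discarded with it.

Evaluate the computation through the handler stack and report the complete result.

Working:
emit(9) @ H0 ⇒ out+=9
emit(10) @ H0 ⇒ out+=10
emit(7) @ H0 ⇒ out+=7
H0 returns [9, 10, 7, 0]
H1 returns [9, 10, 7, 0]
H2 returns [9, 10, 7, 0]
= [9, 10, 7, 0]

Answer: [9, 10, 7, 0]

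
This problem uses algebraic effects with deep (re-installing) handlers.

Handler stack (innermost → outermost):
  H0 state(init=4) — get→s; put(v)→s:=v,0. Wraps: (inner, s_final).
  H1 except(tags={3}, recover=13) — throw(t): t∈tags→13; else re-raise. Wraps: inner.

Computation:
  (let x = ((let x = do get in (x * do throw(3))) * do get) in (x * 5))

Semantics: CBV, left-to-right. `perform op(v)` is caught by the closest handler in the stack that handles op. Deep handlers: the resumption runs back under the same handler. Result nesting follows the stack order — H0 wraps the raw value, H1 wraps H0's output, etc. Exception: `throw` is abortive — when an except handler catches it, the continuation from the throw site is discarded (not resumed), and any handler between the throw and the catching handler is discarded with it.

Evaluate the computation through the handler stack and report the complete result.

Answer: 13

Step-by-step:
get @ H0 ⇒ 4
throw(3) @ H1 caught ⇒ 13
= 13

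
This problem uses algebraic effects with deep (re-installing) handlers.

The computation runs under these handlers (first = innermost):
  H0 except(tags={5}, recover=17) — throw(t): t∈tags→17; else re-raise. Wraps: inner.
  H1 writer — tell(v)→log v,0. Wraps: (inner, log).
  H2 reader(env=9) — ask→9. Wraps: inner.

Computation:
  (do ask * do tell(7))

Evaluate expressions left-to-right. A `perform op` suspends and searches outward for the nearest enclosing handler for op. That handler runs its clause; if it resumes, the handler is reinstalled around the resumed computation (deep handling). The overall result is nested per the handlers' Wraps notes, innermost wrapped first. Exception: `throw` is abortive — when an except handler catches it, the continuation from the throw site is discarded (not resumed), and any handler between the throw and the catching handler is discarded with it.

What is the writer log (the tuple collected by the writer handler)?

Working:
ask @ H2 ⇒ 9
tell(7) @ H1 ⇒ log+=7
H0 returns 0
H1 returns (0, (7))
H2 returns (0, (7))
= (0, (7))

Answer: (7)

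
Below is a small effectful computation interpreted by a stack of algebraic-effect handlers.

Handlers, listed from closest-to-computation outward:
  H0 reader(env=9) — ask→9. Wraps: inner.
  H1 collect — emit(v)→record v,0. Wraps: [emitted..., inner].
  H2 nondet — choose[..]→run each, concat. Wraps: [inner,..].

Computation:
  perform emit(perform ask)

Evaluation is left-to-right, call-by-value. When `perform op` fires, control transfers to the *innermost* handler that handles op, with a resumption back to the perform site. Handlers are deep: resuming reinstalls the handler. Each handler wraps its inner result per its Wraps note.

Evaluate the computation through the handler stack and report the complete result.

Evaluation trace:
ask @ H0 ⇒ 9
emit(9) @ H1 ⇒ out+=9
H0 returns 0
H1 returns [9, 0]
H2 returns [[9, 0]]
= [[9, 0]]

Answer: [[9, 0]]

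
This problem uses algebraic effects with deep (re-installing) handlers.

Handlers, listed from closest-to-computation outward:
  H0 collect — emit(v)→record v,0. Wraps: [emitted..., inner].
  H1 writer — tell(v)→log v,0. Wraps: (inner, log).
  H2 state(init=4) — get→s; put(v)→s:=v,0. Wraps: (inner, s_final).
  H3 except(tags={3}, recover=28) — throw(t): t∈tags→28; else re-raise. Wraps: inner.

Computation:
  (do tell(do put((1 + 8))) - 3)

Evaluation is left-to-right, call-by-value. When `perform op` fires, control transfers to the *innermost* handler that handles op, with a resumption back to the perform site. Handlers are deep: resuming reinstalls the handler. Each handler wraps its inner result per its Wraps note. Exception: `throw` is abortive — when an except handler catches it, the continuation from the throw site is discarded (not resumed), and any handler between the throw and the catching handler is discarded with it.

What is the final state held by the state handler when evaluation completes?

Answer: 9

Working:
put(9) @ H2 ⇒ s:=9
tell(0) @ H1 ⇒ log+=0
H0 returns [-3]
H1 returns ([-3], (0))
H2 returns (([-3], (0)), 9)
H3 returns (([-3], (0)), 9)
= (([-3], (0)), 9)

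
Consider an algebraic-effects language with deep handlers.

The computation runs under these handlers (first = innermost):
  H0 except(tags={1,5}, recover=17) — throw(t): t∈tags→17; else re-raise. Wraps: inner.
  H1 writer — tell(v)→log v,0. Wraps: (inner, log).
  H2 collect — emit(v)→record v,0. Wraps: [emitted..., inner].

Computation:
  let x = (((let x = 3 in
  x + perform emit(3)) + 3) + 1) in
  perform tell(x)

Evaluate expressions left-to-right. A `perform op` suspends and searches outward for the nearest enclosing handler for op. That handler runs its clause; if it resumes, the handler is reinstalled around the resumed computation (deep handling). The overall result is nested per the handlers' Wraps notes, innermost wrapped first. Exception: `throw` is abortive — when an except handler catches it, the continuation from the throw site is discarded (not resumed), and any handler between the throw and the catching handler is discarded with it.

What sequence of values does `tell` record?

Evaluation trace:
emit(3) @ H2 ⇒ out+=3
tell(7) @ H1 ⇒ log+=7
H0 returns 0
H1 returns (0, (7))
H2 returns [3, (0, (7))]
= [3, (0, (7))]

Answer: (7)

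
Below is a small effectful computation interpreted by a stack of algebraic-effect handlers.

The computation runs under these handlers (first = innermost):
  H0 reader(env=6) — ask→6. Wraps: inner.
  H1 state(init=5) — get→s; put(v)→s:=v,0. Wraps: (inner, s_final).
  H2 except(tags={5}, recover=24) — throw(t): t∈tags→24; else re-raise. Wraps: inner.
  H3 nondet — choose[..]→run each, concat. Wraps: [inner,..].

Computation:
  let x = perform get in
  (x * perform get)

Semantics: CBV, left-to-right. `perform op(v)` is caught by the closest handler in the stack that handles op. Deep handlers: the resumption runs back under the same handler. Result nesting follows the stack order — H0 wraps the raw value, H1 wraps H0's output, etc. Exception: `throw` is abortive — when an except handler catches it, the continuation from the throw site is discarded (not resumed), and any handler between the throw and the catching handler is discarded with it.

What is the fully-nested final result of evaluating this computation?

Step-by-step:
get @ H1 ⇒ 5
get @ H1 ⇒ 5
H0 returns 25
H1 returns (25, 5)
H2 returns (25, 5)
H3 returns [(25, 5)]
= [(25, 5)]

Answer: [(25, 5)]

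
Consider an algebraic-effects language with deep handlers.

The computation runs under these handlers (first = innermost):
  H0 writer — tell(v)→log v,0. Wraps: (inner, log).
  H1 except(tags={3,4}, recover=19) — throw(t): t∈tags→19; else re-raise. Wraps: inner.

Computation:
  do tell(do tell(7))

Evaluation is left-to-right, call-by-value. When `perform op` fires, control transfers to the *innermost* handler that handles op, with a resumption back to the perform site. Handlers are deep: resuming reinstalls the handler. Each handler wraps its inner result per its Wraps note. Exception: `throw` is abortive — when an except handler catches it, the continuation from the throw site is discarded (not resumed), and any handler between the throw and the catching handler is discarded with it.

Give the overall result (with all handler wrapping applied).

Answer: (0, (7, 0))

Evaluation trace:
tell(7) @ H0 ⇒ log+=7
tell(0) @ H0 ⇒ log+=0
H0 returns (0, (7, 0))
H1 returns (0, (7, 0))
= (0, (7, 0))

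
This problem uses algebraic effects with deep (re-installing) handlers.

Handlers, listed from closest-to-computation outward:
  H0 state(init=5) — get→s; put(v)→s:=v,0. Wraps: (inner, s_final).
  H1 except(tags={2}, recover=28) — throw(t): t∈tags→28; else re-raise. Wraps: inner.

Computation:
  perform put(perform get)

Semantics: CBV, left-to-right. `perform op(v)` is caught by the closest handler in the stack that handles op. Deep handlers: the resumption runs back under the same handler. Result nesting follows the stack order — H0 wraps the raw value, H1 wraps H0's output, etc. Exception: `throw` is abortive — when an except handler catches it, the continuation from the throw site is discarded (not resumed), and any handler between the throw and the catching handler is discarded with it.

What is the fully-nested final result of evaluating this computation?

Evaluation trace:
get @ H0 ⇒ 5
put(5) @ H0 ⇒ s:=5
H0 returns (0, 5)
H1 returns (0, 5)
= (0, 5)

Answer: (0, 5)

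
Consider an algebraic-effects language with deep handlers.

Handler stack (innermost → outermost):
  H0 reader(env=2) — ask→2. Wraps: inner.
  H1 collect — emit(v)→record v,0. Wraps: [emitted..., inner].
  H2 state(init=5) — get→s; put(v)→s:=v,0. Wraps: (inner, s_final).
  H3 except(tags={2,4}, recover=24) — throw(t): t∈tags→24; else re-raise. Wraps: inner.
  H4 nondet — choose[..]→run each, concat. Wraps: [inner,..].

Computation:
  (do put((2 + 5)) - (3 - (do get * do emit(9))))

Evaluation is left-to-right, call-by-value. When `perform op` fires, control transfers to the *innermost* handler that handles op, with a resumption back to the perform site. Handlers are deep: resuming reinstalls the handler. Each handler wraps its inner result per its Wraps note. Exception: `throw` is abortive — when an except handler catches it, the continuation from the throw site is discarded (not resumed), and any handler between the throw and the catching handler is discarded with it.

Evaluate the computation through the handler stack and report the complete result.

Answer: [([9, -3], 7)]

Working:
put(7) @ H2 ⇒ s:=7
get @ H2 ⇒ 7
emit(9) @ H1 ⇒ out+=9
H0 returns -3
H1 returns [9, -3]
H2 returns ([9, -3], 7)
H3 returns ([9, -3], 7)
H4 returns [([9, -3], 7)]
= [([9, -3], 7)]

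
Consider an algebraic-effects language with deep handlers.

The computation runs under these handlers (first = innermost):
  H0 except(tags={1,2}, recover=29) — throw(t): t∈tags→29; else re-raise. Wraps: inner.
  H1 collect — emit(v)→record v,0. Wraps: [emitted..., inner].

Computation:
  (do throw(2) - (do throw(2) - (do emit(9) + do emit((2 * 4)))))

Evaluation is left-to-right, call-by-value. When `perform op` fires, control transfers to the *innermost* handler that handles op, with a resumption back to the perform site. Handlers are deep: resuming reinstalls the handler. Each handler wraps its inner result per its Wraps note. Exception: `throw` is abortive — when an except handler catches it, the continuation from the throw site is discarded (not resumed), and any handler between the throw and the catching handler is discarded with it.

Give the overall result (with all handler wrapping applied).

Answer: [29]

Step-by-step:
throw(2) @ H0 caught ⇒ 29
H1 returns [29]
= [29]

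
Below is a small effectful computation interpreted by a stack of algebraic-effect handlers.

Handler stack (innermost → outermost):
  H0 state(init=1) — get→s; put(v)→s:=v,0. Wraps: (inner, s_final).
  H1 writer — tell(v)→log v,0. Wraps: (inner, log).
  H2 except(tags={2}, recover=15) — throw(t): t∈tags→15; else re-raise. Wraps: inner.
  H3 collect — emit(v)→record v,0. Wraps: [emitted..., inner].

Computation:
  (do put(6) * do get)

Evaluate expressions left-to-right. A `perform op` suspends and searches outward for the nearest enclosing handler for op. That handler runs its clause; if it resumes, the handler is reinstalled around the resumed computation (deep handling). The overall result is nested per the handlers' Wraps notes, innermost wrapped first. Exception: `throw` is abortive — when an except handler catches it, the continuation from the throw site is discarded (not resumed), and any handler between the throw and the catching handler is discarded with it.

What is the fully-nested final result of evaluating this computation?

Answer: [((0, 6), ())]

Step-by-step:
put(6) @ H0 ⇒ s:=6
get @ H0 ⇒ 6
H0 returns (0, 6)
H1 returns ((0, 6), ())
H2 returns ((0, 6), ())
H3 returns [((0, 6), ())]
= [((0, 6), ())]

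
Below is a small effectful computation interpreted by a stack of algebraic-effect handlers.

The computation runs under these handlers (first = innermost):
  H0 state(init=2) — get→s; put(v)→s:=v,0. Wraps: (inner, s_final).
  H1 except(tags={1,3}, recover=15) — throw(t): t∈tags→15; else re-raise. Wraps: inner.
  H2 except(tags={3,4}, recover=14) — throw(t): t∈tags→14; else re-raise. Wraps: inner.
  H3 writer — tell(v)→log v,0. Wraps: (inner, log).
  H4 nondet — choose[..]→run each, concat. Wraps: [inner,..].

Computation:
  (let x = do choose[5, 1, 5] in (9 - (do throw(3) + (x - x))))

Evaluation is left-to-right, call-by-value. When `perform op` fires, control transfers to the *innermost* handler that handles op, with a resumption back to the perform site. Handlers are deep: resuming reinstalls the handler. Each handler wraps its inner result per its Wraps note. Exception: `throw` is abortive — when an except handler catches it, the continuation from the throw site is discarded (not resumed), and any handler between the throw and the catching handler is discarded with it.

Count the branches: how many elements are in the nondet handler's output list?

Answer: 3

Evaluation trace:
choose[5, 1, 5] @ H4
  branch[0] choose=5:
    throw(3) @ H1 caught ⇒ 15
    H2 returns 15
    H3 returns (15, ())
    H4 returns [(15, ())]
  branch[1] choose=1:
    throw(3) @ H1 caught ⇒ 15
    H2 returns 15
    H3 returns (15, ())
    H4 returns [(15, ())]
  branch[2] choose=5:
    throw(3) @ H1 caught ⇒ 15
    H2 returns 15
    H3 returns (15, ())
    H4 returns [(15, ())]
= [(15, ()), (15, ()), (15, ())]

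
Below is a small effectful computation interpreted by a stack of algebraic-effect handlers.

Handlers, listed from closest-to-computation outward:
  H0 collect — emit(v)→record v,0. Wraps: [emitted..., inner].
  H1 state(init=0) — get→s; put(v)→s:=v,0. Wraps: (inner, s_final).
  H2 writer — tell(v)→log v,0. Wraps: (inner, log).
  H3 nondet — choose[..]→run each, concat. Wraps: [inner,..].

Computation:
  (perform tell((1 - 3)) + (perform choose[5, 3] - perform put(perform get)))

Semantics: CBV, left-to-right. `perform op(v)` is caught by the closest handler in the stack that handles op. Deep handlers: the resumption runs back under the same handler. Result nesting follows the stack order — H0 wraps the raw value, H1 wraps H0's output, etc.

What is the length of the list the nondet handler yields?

Working:
tell(-2) @ H2 ⇒ log+=-2
choose[5, 3] @ H3
  branch[0] choose=5:
    get @ H1 ⇒ 0
    put(0) @ H1 ⇒ s:=0
    H0 returns [5]
    H1 returns ([5], 0)
    H2 returns (([5], 0), (-2))
    H3 returns [(([5], 0), (-2))]
  branch[1] choose=3:
    get @ H1 ⇒ 0
    put(0) @ H1 ⇒ s:=0
    H0 returns [3]
    H1 returns ([3], 0)
    H2 returns (([3], 0), (-2))
    H3 returns [(([3], 0), (-2))]
= [(([5], 0), (-2)), (([3], 0), (-2))]

Answer: 2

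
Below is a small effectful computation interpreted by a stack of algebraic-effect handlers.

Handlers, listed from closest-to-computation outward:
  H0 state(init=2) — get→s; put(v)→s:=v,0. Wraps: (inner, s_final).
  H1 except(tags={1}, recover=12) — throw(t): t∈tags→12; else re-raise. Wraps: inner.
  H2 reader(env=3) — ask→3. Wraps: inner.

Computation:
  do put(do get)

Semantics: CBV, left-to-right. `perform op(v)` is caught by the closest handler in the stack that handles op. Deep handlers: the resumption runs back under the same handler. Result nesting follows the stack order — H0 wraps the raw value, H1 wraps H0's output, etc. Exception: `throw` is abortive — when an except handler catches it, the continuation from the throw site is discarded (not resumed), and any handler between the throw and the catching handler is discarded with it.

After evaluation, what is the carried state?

Evaluation trace:
get @ H0 ⇒ 2
put(2) @ H0 ⇒ s:=2
H0 returns (0, 2)
H1 returns (0, 2)
H2 returns (0, 2)
= (0, 2)

Answer: 2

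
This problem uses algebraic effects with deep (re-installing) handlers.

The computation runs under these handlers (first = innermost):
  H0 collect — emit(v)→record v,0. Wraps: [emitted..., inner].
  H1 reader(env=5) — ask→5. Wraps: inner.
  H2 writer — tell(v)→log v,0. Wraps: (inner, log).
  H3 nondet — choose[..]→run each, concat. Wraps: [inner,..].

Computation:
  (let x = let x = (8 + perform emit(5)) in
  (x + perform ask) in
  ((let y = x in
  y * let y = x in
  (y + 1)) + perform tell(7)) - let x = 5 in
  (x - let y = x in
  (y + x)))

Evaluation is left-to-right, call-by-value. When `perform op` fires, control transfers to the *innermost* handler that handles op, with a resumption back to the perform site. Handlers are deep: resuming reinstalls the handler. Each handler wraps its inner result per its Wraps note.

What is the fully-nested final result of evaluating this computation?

Answer: [([5, 187], (7))]

Working:
emit(5) @ H0 ⇒ out+=5
ask @ H1 ⇒ 5
tell(7) @ H2 ⇒ log+=7
H0 returns [5, 187]
H1 returns [5, 187]
H2 returns ([5, 187], (7))
H3 returns [([5, 187], (7))]
= [([5, 187], (7))]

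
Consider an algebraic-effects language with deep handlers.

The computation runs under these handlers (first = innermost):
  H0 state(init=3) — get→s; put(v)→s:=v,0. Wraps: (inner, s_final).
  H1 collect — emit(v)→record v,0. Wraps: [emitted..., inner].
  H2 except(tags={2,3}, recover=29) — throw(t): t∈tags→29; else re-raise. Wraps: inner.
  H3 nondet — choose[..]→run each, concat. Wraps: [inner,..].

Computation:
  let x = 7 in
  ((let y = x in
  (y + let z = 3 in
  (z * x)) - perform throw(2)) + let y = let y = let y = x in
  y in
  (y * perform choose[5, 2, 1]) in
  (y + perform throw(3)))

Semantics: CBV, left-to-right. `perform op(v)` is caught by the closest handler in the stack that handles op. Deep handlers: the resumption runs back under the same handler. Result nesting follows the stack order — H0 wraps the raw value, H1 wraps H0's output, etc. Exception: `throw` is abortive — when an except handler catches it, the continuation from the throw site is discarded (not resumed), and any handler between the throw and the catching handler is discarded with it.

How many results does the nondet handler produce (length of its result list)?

Step-by-step:
throw(2) @ H2 caught ⇒ 29
H3 returns [29]
= [29]

Answer: 1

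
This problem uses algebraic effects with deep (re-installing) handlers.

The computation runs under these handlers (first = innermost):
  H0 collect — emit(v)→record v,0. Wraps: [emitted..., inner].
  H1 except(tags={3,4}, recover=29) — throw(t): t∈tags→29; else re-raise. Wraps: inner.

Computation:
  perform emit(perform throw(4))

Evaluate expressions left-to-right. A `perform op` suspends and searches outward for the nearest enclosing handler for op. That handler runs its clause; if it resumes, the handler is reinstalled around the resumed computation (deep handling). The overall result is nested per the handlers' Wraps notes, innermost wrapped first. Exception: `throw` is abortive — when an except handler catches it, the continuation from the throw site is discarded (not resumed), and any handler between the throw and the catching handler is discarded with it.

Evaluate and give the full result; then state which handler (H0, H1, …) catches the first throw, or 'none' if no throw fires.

Evaluation trace:
throw(4) @ H1 caught ⇒ 29
= 29

Answer: 29 ; first throw caught by: H1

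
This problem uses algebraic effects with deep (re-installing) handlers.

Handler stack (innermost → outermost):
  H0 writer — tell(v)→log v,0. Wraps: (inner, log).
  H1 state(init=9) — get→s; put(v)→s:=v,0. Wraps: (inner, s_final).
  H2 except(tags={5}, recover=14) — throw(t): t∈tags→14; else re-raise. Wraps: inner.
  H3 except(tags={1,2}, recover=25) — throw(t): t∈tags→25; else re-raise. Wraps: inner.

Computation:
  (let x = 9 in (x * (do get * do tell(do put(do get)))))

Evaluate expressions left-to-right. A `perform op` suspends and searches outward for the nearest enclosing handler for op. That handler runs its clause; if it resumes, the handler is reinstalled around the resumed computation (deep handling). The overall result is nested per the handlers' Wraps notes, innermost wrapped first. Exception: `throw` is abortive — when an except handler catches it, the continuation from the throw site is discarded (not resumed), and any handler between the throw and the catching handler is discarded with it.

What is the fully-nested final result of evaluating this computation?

Answer: ((0, (0)), 9)

Evaluation trace:
get @ H1 ⇒ 9
get @ H1 ⇒ 9
put(9) @ H1 ⇒ s:=9
tell(0) @ H0 ⇒ log+=0
H0 returns (0, (0))
H1 returns ((0, (0)), 9)
H2 returns ((0, (0)), 9)
H3 returns ((0, (0)), 9)
= ((0, (0)), 9)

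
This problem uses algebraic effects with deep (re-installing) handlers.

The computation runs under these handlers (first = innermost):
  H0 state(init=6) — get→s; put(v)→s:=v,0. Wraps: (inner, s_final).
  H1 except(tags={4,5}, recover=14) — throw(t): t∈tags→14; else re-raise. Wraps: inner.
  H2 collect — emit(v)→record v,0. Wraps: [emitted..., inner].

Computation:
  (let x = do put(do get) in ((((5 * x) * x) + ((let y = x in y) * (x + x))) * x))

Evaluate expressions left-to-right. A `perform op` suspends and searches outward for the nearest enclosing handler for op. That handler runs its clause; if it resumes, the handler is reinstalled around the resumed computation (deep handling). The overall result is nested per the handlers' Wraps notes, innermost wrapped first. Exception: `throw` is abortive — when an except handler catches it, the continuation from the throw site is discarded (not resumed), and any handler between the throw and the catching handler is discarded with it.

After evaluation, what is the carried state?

Answer: 6

Working:
get @ H0 ⇒ 6
put(6) @ H0 ⇒ s:=6
H0 returns (0, 6)
H1 returns (0, 6)
H2 returns [(0, 6)]
= [(0, 6)]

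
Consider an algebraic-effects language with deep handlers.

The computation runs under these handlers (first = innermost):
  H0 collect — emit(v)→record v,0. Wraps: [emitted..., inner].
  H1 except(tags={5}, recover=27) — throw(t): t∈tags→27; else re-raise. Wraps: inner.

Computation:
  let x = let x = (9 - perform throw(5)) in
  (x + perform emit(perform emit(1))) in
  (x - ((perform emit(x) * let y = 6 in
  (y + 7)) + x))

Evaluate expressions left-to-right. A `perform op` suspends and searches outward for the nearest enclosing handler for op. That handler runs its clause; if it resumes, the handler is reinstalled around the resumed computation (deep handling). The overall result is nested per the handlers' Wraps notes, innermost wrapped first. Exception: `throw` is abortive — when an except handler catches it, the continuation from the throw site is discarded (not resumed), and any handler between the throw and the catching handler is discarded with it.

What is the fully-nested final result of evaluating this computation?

Answer: 27

Working:
throw(5) @ H1 caught ⇒ 27
= 27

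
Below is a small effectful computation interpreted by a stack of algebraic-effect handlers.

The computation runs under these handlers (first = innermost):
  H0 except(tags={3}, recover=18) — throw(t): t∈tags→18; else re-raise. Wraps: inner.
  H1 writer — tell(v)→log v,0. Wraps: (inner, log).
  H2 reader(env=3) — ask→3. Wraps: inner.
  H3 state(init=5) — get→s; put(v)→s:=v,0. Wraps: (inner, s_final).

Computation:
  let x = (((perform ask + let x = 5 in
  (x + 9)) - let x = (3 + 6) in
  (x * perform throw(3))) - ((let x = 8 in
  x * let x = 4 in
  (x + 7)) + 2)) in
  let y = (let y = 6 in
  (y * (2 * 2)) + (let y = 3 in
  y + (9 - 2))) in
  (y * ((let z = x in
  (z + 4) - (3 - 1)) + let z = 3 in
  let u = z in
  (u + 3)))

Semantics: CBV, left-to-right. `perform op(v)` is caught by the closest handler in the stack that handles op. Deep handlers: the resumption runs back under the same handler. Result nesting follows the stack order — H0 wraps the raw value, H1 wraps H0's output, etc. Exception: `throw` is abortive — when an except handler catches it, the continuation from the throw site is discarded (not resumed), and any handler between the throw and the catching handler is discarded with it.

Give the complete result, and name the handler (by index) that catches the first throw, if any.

Answer: ((18, ()), 5) ; first throw caught by: H0

Working:
ask @ H2 ⇒ 3
throw(3) @ H0 caught ⇒ 18
H1 returns (18, ())
H2 returns (18, ())
H3 returns ((18, ()), 5)
= ((18, ()), 5)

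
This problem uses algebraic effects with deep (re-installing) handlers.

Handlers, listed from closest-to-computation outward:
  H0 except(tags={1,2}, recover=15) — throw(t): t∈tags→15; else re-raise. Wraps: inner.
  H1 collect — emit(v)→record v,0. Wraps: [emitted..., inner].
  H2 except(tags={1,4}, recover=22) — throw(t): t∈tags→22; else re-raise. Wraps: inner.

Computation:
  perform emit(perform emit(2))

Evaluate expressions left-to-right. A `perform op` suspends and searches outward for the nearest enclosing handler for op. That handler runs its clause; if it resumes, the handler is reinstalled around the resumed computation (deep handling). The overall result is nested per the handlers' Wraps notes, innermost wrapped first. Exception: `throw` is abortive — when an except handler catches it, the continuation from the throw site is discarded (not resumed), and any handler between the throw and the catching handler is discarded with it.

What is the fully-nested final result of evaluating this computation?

Working:
emit(2) @ H1 ⇒ out+=2
emit(0) @ H1 ⇒ out+=0
H0 returns 0
H1 returns [2, 0, 0]
H2 returns [2, 0, 0]
= [2, 0, 0]

Answer: [2, 0, 0]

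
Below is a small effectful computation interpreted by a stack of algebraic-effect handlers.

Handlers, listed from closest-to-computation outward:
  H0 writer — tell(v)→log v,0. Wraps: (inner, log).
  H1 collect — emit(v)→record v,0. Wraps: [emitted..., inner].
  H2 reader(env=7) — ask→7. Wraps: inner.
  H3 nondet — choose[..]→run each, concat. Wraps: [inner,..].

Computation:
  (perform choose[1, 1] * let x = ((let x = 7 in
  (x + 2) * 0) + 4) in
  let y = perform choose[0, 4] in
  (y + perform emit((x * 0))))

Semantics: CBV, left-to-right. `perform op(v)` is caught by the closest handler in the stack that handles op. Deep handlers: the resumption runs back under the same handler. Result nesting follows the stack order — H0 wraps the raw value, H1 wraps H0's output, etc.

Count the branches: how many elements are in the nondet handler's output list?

Step-by-step:
choose[1, 1] @ H3
  branch[0] choose=1:
    choose[0, 4] @ H3
      branch[0] choose=0:
        emit(0) @ H1 ⇒ out+=0
        H0 returns (0, ())
        H1 returns [0, (0, ())]
        H2 returns [0, (0, ())]
        H3 returns [[0, (0, ())]]
      branch[1] choose=4:
        emit(0) @ H1 ⇒ out+=0
        H0 returns (4, ())
        H1 returns [0, (4, ())]
        H2 returns [0, (4, ())]
        H3 returns [[0, (4, ())]]
  branch[1] choose=1:
    choose[0, 4] @ H3
      branch[0] choose=0:
        emit(0) @ H1 ⇒ out+=0
        H0 returns (0, ())
        H1 returns [0, (0, ())]
        H2 returns [0, (0, ())]
        H3 returns [[0, (0, ())]]
      branch[1] choose=4:
        emit(0) @ H1 ⇒ out+=0
        H0 returns (4, ())
        H1 returns [0, (4, ())]
        H2 returns [0, (4, ())]
        H3 returns [[0, (4, ())]]
= [[0, (0, ())], [0, (4, ())], [0, (0, ())], [0, (4, ())]]

Answer: 4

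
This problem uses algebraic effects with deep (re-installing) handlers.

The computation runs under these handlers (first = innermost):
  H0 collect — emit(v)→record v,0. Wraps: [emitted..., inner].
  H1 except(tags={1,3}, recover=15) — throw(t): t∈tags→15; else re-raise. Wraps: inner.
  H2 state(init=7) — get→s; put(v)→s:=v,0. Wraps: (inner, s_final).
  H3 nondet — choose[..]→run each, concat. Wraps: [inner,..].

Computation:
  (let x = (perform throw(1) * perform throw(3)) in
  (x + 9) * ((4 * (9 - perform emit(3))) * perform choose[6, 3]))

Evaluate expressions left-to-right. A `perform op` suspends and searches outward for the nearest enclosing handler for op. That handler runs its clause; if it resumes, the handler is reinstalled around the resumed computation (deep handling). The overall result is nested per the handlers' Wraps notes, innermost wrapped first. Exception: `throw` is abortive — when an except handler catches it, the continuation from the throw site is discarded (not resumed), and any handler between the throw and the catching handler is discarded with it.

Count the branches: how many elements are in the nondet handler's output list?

Working:
throw(1) @ H1 caught ⇒ 15
H2 returns (15, 7)
H3 returns [(15, 7)]
= [(15, 7)]

Answer: 1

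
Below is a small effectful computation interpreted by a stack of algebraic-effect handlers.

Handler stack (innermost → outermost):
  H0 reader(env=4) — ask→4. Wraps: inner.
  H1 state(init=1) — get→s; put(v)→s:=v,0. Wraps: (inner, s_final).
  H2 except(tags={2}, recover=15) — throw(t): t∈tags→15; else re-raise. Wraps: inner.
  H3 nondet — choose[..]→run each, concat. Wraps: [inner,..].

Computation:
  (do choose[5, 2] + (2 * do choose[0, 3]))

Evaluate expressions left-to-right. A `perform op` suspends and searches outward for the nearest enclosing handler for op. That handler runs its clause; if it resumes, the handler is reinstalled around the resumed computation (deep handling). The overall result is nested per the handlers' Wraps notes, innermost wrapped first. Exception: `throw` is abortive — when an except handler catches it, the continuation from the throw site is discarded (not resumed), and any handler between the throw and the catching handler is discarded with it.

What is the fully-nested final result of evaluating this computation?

Answer: [(5, 1), (11, 1), (2, 1), (8, 1)]

Working:
choose[5, 2] @ H3
  branch[0] choose=5:
    choose[0, 3] @ H3
      branch[0] choose=0:
        H0 returns 5
        H1 returns (5, 1)
        H2 returns (5, 1)
        H3 returns [(5, 1)]
      branch[1] choose=3:
        H0 returns 11
        H1 returns (11, 1)
        H2 returns (11, 1)
        H3 returns [(11, 1)]
  branch[1] choose=2:
    choose[0, 3] @ H3
      branch[0] choose=0:
        H0 returns 2
        H1 returns (2, 1)
        H2 returns (2, 1)
        H3 returns [(2, 1)]
      branch[1] choose=3:
        H0 returns 8
        H1 returns (8, 1)
        H2 returns (8, 1)
        H3 returns [(8, 1)]
= [(5, 1), (11, 1), (2, 1), (8, 1)]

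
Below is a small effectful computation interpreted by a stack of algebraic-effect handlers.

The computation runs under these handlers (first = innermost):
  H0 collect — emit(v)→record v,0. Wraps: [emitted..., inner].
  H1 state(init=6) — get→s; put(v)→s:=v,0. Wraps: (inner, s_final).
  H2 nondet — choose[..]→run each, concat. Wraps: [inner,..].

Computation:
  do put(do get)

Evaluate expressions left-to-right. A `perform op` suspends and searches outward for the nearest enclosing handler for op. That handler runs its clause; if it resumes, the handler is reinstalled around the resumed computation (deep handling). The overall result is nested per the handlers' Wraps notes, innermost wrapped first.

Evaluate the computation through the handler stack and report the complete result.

Answer: [([0], 6)]

Step-by-step:
get @ H1 ⇒ 6
put(6) @ H1 ⇒ s:=6
H0 returns [0]
H1 returns ([0], 6)
H2 returns [([0], 6)]
= [([0], 6)]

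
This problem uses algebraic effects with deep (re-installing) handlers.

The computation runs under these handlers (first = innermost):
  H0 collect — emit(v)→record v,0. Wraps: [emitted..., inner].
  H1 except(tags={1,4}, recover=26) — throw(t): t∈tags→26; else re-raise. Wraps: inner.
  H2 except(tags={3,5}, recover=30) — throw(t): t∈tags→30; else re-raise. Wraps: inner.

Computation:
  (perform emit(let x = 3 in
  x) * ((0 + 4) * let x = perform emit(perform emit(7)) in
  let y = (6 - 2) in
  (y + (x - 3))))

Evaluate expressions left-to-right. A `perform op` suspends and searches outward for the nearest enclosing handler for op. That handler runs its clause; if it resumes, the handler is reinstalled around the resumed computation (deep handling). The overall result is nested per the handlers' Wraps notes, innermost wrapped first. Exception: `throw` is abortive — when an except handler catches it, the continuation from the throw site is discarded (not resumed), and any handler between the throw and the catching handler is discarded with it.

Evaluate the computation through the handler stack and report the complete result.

Answer: [3, 7, 0, 0]

Step-by-step:
emit(3) @ H0 ⇒ out+=3
emit(7) @ H0 ⇒ out+=7
emit(0) @ H0 ⇒ out+=0
H0 returns [3, 7, 0, 0]
H1 returns [3, 7, 0, 0]
H2 returns [3, 7, 0, 0]
= [3, 7, 0, 0]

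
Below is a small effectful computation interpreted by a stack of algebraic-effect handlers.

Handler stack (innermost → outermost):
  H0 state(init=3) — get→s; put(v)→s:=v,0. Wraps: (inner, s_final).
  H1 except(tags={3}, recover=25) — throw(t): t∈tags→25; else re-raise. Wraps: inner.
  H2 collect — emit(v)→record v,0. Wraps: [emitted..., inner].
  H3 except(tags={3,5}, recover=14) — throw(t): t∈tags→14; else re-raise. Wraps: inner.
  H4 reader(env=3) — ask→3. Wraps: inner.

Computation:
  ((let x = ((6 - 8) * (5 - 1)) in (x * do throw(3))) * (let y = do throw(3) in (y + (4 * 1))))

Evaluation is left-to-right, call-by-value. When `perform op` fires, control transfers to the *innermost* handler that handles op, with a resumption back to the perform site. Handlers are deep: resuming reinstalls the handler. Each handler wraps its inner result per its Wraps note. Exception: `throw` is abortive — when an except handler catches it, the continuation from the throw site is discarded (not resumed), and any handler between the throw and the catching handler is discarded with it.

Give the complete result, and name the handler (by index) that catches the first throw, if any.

Working:
throw(3) @ H1 caught ⇒ 25
H2 returns [25]
H3 returns [25]
H4 returns [25]
= [25]

Answer: [25] ; first throw caught by: H1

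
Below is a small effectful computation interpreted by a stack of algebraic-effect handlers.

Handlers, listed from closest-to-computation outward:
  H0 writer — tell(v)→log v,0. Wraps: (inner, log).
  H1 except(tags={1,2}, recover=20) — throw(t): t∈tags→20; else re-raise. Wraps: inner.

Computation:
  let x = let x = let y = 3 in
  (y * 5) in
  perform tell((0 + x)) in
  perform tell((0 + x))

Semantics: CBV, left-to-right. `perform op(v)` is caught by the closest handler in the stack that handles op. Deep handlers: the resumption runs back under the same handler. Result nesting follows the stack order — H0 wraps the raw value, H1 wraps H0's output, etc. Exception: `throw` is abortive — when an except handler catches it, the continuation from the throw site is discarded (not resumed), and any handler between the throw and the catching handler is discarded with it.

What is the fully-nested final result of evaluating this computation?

Step-by-step:
tell(15) @ H0 ⇒ log+=15
tell(0) @ H0 ⇒ log+=0
H0 returns (0, (15, 0))
H1 returns (0, (15, 0))
= (0, (15, 0))

Answer: (0, (15, 0))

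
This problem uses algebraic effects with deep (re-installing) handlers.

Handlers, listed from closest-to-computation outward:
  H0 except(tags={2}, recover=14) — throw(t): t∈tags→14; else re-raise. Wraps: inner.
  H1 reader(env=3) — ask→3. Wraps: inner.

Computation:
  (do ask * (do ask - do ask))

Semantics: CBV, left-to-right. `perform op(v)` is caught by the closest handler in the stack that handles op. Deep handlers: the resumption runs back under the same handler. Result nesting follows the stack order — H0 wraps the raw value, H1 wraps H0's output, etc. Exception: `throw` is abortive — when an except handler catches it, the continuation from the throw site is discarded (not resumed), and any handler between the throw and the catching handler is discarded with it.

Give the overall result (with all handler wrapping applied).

Step-by-step:
ask @ H1 ⇒ 3
ask @ H1 ⇒ 3
ask @ H1 ⇒ 3
H0 returns 0
H1 returns 0
= 0

Answer: 0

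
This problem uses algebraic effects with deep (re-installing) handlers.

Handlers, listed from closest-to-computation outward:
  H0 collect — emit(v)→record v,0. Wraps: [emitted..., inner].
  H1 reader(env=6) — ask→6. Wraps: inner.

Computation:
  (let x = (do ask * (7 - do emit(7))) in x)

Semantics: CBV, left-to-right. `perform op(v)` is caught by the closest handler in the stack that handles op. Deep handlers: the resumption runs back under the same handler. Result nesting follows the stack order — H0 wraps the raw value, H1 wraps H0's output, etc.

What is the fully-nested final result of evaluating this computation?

Answer: [7, 42]

Evaluation trace:
ask @ H1 ⇒ 6
emit(7) @ H0 ⇒ out+=7
H0 returns [7, 42]
H1 returns [7, 42]
= [7, 42]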